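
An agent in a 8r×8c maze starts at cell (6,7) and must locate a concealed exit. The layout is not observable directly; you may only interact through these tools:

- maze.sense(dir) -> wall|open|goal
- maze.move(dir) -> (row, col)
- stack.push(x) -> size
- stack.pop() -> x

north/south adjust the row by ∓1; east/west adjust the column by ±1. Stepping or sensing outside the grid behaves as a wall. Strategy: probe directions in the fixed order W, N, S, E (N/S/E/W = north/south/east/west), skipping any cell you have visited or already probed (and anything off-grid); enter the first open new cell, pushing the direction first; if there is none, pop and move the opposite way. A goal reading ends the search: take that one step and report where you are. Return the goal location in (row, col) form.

% maze.sense west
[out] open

% stack.push west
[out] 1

% maze.move west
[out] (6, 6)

% maze.sense west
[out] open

% stack.push west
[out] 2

% maze.move west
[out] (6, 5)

% maze.sense west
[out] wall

% maze.sense north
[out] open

% stack.push north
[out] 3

% maze.move north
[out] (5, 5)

% maze.sense west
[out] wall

% maze.sense north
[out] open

% stack.push north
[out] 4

% maze.move north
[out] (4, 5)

% maze.sense west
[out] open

% stack.push west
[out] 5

% maze.move west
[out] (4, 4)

% maze.sense west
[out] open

% stack.push west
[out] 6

% maze.move west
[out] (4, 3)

% maze.sense west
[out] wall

% maze.sense north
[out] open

% stack.push north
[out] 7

% maze.move north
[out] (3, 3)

% maze.sense west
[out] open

% stack.push west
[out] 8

% maze.move west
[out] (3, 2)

% maze.sense west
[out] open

% stack.push west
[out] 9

% maze.move west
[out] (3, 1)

% maze.sense west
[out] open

% stack.push west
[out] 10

% maze.move west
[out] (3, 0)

% maze.sense north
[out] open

% stack.push north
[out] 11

% maze.move north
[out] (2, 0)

% maze.sense north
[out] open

% stack.push north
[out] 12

% maze.move north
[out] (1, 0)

% maze.sense north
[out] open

% stack.push north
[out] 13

% maze.move north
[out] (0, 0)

% maze.sense east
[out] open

% stack.push east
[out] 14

% maze.move east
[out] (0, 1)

% maze.sense south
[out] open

% stack.push south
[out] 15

% maze.move south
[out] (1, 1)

% maze.sense south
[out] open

% stack.push south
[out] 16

% maze.move south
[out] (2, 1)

% maze.sense east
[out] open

% stack.push east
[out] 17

% maze.move east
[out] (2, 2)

% maze.sense north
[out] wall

% maze.sense east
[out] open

% stack.push east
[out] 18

% maze.move east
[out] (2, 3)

% maze.sense north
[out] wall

% maze.sense east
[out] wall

% stack.pop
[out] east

% maze.move west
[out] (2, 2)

% stack.pop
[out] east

% maze.move west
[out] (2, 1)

% stack.pop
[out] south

% maze.move north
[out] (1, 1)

% stack.pop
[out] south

% maze.move north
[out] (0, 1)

% maze.sense east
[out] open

% stack.push east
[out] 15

% maze.move east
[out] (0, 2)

% maze.sense east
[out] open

% stack.push east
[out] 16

% maze.move east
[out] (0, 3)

% maze.sense east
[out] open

% stack.push east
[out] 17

% maze.move east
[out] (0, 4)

% maze.sense south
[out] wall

% maze.sense east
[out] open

% stack.push east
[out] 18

% maze.move east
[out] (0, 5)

% maze.sense south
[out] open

% stack.push south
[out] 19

% maze.move south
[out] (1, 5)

% maze.sense south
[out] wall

% maze.sense east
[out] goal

% maze.move east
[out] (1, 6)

Answer: (1, 6)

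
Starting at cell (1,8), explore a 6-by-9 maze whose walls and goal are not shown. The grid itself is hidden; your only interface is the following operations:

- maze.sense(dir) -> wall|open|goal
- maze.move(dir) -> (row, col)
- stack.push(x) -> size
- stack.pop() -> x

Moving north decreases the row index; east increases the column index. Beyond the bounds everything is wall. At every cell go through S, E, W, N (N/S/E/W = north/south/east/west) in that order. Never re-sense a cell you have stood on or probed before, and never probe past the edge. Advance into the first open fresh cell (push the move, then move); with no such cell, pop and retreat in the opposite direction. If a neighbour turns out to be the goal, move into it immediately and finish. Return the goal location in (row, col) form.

I use sense with south, and observe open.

I try push with south, — result: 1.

I try move with south, → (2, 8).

I call sense with south, — result: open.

I try push with south, → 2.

Using move with south, and see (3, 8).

I invoke sense with south, — result: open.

I try push with south, yielding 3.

Invoking move with south, : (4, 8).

I call sense with south, yielding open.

Calling push with south, → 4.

Next I call move with south, and see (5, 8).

I try sense with west, yielding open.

Using push with west, giving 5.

I try move with west, → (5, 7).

Next I call sense with west, and observe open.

Using push with west, → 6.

Now I run move with west, : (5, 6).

Using sense with west, giving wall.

I try sense with north, and get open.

I use push with north, yielding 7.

Now I run move with north, : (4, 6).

Calling sense with east, yielding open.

Using push with east, yielding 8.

I try move with east, giving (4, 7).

I invoke sense with north, — result: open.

I run push with north, — result: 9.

Then move with north, — result: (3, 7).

Calling sense with west, — result: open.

I call push with west, and see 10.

I use move with west, and observe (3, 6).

I try sense with west, yielding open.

Now I run push with west, : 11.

Using move with west, and observe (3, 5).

Using sense with south, and see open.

Calling push with south, which returns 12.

I try move with south, which returns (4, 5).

Then sense with west, — result: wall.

Calling pop(), : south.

I invoke move with north, : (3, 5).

Next I call sense with west, giving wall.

Calling sense with north, and observe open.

Now I run push with north, — result: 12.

I run move with north, — result: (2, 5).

I run sense with east, and get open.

I use push with east, — result: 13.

Calling move with east, and get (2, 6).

Next I call sense with east, yielding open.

I try push with east, yielding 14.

I run move with east, giving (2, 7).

Calling sense with north, and see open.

I invoke push with north, → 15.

I try move with north, : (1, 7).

Using sense with west, and get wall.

I invoke sense with north, and see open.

Now I run push with north, yielding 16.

Then move with north, and get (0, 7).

I call sense with east, and see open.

I run push with east, and see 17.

Calling move with east, yielding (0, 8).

Then pop, — result: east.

Now I run move with west, and get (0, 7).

I use sense with west, : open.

Invoking push with west, and observe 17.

I use move with west, yielding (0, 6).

Next I call sense with west, which returns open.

Invoking push with west, — result: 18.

I invoke move with west, → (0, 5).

Calling sense with south, — result: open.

Using push with south, : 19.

Then move with south, → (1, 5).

I call sense with west, : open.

Now I run push with west, which returns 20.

I run move with west, and see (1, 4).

I call sense with south, which returns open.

Invoking push with south, → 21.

Next I call move with south, and see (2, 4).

Now I run sense with west, → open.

Now I run push with west, and observe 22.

Calling move with west, → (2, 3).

Using sense with south, and observe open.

I invoke push with south, and observe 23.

I run move with south, and observe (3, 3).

I run sense with south, and see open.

I try push with south, and get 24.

I invoke move with south, : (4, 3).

I run sense with south, and get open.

Now I run push with south, : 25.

I call move with south, and get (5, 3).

Next I call sense with east, giving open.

Invoking push with east, and see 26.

I call move with east, giving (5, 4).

Then pop(), — result: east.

Now I run move with west, yielding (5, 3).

Next I call sense with west, : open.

I use push with west, : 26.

Then move with west, — result: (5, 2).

Now I run sense with west, and see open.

I run push with west, — result: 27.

I run move with west, : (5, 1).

I call sense with west, yielding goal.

Invoking move with west, giving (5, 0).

Answer: (5, 0)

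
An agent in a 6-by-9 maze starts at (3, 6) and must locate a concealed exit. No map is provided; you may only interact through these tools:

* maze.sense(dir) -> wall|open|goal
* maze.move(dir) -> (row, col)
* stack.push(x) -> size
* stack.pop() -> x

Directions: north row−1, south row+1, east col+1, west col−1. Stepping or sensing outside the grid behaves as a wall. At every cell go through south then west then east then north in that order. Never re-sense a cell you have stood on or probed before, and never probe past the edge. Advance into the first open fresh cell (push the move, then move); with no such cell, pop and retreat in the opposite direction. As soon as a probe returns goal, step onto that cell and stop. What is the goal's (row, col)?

Action: maze.sense[dir→south]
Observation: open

Action: stack.push[x→south]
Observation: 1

Action: maze.move[dir→south]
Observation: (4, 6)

Action: maze.sense[dir→south]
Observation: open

Action: stack.push[x→south]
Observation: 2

Action: maze.move[dir→south]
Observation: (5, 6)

Action: maze.sense[dir→west]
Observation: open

Action: stack.push[x→west]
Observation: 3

Action: maze.move[dir→west]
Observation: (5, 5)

Action: maze.sense[dir→west]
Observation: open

Action: stack.push[x→west]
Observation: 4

Action: maze.move[dir→west]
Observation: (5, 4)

Action: maze.sense[dir→west]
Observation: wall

Action: maze.sense[dir→north]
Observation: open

Action: stack.push[x→north]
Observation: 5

Action: maze.move[dir→north]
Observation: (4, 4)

Action: maze.sense[dir→west]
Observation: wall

Action: maze.sense[dir→east]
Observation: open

Action: stack.push[x→east]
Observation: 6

Action: maze.move[dir→east]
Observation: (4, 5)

Action: maze.sense[dir→north]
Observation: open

Action: stack.push[x→north]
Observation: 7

Action: maze.move[dir→north]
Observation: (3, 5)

Action: maze.sense[dir→west]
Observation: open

Action: stack.push[x→west]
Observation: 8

Action: maze.move[dir→west]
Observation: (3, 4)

Action: maze.sense[dir→west]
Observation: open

Action: stack.push[x→west]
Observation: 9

Action: maze.move[dir→west]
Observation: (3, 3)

Action: maze.sense[dir→west]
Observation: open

Action: stack.push[x→west]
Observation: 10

Action: maze.move[dir→west]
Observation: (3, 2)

Action: maze.sense[dir→south]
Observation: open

Action: stack.push[x→south]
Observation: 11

Action: maze.move[dir→south]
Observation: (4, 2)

Action: maze.sense[dir→south]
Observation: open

Action: stack.push[x→south]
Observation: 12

Action: maze.move[dir→south]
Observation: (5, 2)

Action: maze.sense[dir→west]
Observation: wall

Action: stack.pop[]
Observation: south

Action: maze.move[dir→north]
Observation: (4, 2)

Action: maze.sense[dir→west]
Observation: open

Action: stack.push[x→west]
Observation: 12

Action: maze.move[dir→west]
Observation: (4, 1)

Action: maze.sense[dir→west]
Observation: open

Action: stack.push[x→west]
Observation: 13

Action: maze.move[dir→west]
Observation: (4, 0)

Action: maze.sense[dir→south]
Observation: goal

Action: maze.move[dir→south]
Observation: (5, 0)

Answer: (5, 0)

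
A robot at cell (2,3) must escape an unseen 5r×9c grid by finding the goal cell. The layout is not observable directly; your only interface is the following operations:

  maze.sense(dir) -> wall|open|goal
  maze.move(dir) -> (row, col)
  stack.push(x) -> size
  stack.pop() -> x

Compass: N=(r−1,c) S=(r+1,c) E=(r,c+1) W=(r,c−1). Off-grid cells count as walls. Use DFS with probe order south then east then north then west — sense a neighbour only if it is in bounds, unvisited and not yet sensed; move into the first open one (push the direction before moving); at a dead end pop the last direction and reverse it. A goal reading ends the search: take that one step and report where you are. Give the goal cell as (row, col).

~$ maze.sense dir='south'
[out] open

~$ stack.push x='south'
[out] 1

~$ maze.move dir='south'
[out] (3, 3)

~$ maze.sense dir='south'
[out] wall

~$ maze.sense dir='east'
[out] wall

~$ maze.sense dir='west'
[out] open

~$ stack.push x='west'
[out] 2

~$ maze.move dir='west'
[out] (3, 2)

~$ maze.sense dir='south'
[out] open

~$ stack.push x='south'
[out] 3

~$ maze.move dir='south'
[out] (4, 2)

~$ maze.sense dir='west'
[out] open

~$ stack.push x='west'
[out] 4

~$ maze.move dir='west'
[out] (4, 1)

~$ maze.sense dir='north'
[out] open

~$ stack.push x='north'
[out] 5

~$ maze.move dir='north'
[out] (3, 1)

~$ maze.sense dir='north'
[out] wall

~$ maze.sense dir='west'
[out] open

~$ stack.push x='west'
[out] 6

~$ maze.move dir='west'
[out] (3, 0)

~$ maze.sense dir='south'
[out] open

~$ stack.push x='south'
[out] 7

~$ maze.move dir='south'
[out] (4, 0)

~$ stack.pop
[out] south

~$ maze.move dir='north'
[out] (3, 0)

~$ maze.sense dir='north'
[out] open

~$ stack.push x='north'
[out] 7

~$ maze.move dir='north'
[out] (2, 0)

~$ maze.sense dir='north'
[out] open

~$ stack.push x='north'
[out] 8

~$ maze.move dir='north'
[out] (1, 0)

~$ maze.sense dir='east'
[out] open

~$ stack.push x='east'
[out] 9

~$ maze.move dir='east'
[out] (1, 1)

~$ maze.sense dir='east'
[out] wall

~$ maze.sense dir='north'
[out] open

~$ stack.push x='north'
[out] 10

~$ maze.move dir='north'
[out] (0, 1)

~$ maze.sense dir='east'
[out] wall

~$ maze.sense dir='west'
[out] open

~$ stack.push x='west'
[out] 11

~$ maze.move dir='west'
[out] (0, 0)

~$ stack.pop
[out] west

~$ maze.move dir='east'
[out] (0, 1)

~$ stack.pop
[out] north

~$ maze.move dir='south'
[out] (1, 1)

~$ stack.pop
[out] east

~$ maze.move dir='west'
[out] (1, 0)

~$ stack.pop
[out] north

~$ maze.move dir='south'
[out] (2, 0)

~$ stack.pop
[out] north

~$ maze.move dir='south'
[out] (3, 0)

~$ stack.pop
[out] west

~$ maze.move dir='east'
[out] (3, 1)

~$ stack.pop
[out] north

~$ maze.move dir='south'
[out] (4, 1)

~$ stack.pop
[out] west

~$ maze.move dir='east'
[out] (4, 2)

~$ stack.pop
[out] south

~$ maze.move dir='north'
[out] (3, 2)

~$ maze.sense dir='north'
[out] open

~$ stack.push x='north'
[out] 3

~$ maze.move dir='north'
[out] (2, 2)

~$ stack.pop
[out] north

~$ maze.move dir='south'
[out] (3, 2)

~$ stack.pop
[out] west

~$ maze.move dir='east'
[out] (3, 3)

~$ stack.pop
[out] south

~$ maze.move dir='north'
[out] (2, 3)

~$ maze.sense dir='east'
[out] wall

~$ maze.sense dir='north'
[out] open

~$ stack.push x='north'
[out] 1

~$ maze.move dir='north'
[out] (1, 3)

~$ maze.sense dir='east'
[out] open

~$ stack.push x='east'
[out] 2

~$ maze.move dir='east'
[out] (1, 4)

~$ maze.sense dir='east'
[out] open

~$ stack.push x='east'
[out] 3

~$ maze.move dir='east'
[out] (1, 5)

~$ maze.sense dir='south'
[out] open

~$ stack.push x='south'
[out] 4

~$ maze.move dir='south'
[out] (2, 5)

~$ maze.sense dir='south'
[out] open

~$ stack.push x='south'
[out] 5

~$ maze.move dir='south'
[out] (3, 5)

~$ maze.sense dir='south'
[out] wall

~$ maze.sense dir='east'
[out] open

~$ stack.push x='east'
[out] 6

~$ maze.move dir='east'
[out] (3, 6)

~$ maze.sense dir='south'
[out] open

~$ stack.push x='south'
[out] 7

~$ maze.move dir='south'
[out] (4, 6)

~$ maze.sense dir='east'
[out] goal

~$ maze.move dir='east'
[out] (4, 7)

Answer: (4, 7)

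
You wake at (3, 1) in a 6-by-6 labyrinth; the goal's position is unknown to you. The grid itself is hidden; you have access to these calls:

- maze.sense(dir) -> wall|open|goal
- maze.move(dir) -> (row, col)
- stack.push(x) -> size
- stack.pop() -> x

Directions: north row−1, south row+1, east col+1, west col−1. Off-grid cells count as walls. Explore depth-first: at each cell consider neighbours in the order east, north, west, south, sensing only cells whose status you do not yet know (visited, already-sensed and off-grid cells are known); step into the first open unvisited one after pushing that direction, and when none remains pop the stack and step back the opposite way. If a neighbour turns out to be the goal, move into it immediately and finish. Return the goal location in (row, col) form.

> maze.sense dir→east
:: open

> stack.push x→east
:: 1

> maze.move dir→east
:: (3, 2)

> maze.sense dir→east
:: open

> stack.push x→east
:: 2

> maze.move dir→east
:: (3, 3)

> maze.sense dir→east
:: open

> stack.push x→east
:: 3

> maze.move dir→east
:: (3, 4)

> maze.sense dir→east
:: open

> stack.push x→east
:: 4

> maze.move dir→east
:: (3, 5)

> maze.sense dir→north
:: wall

> maze.sense dir→south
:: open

> stack.push x→south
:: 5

> maze.move dir→south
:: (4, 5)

> maze.sense dir→west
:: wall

> maze.sense dir→south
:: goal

> maze.move dir→south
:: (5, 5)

Answer: (5, 5)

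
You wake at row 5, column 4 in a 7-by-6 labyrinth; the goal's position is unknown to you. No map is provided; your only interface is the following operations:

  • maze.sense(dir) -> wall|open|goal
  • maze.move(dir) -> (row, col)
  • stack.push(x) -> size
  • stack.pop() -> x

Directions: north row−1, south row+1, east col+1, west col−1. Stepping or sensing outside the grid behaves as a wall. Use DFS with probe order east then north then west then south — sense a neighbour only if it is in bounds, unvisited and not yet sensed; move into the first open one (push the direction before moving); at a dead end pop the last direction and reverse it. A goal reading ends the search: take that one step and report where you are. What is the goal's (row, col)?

·→ maze.sense(dir→east)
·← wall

·→ maze.sense(dir→north)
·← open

·→ stack.push(x→north)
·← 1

·→ maze.move(dir→north)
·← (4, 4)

·→ maze.sense(dir→east)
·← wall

·→ maze.sense(dir→north)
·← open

·→ stack.push(x→north)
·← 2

·→ maze.move(dir→north)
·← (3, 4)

·→ maze.sense(dir→east)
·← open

·→ stack.push(x→east)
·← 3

·→ maze.move(dir→east)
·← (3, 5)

·→ maze.sense(dir→north)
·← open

·→ stack.push(x→north)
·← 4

·→ maze.move(dir→north)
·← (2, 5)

·→ maze.sense(dir→north)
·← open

·→ stack.push(x→north)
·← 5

·→ maze.move(dir→north)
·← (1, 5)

·→ maze.sense(dir→north)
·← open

·→ stack.push(x→north)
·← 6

·→ maze.move(dir→north)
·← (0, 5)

·→ maze.sense(dir→west)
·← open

·→ stack.push(x→west)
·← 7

·→ maze.move(dir→west)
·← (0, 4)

·→ maze.sense(dir→west)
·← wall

·→ maze.sense(dir→south)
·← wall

·→ stack.pop()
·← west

·→ maze.move(dir→east)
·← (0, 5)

·→ stack.pop()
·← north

·→ maze.move(dir→south)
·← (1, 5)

·→ stack.pop()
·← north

·→ maze.move(dir→south)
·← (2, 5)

·→ maze.sense(dir→west)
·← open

·→ stack.push(x→west)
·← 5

·→ maze.move(dir→west)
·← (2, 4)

·→ maze.sense(dir→west)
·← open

·→ stack.push(x→west)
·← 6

·→ maze.move(dir→west)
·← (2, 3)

·→ maze.sense(dir→north)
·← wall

·→ maze.sense(dir→west)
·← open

·→ stack.push(x→west)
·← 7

·→ maze.move(dir→west)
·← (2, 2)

·→ maze.sense(dir→north)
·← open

·→ stack.push(x→north)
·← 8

·→ maze.move(dir→north)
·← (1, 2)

·→ maze.sense(dir→north)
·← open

·→ stack.push(x→north)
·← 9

·→ maze.move(dir→north)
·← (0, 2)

·→ maze.sense(dir→west)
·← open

·→ stack.push(x→west)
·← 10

·→ maze.move(dir→west)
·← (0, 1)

·→ maze.sense(dir→west)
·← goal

·→ maze.move(dir→west)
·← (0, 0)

Answer: (0, 0)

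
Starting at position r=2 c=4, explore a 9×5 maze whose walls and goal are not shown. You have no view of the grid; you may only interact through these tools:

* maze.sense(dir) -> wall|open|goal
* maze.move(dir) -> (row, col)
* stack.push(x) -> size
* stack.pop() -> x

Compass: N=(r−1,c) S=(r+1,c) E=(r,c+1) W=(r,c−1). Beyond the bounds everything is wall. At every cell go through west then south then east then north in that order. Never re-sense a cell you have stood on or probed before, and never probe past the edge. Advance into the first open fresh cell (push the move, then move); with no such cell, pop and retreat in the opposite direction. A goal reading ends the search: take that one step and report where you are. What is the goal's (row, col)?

> maze.sense dir='west'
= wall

> maze.sense dir='south'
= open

> stack.push x='south'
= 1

> maze.move dir='south'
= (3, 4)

> maze.sense dir='west'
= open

> stack.push x='west'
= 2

> maze.move dir='west'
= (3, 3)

> maze.sense dir='west'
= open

> stack.push x='west'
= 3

> maze.move dir='west'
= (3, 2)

> maze.sense dir='west'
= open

> stack.push x='west'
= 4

> maze.move dir='west'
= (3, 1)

> maze.sense dir='west'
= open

> stack.push x='west'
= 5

> maze.move dir='west'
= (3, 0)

> maze.sense dir='south'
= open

> stack.push x='south'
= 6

> maze.move dir='south'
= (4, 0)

> maze.sense dir='south'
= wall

> maze.sense dir='east'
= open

> stack.push x='east'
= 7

> maze.move dir='east'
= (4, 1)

> maze.sense dir='south'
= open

> stack.push x='south'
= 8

> maze.move dir='south'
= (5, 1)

> maze.sense dir='south'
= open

> stack.push x='south'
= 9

> maze.move dir='south'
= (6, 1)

> maze.sense dir='west'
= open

> stack.push x='west'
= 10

> maze.move dir='west'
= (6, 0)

> maze.sense dir='south'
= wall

> stack.pop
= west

> maze.move dir='east'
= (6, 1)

> maze.sense dir='south'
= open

> stack.push x='south'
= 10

> maze.move dir='south'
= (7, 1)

> maze.sense dir='south'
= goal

> maze.move dir='south'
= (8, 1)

Answer: (8, 1)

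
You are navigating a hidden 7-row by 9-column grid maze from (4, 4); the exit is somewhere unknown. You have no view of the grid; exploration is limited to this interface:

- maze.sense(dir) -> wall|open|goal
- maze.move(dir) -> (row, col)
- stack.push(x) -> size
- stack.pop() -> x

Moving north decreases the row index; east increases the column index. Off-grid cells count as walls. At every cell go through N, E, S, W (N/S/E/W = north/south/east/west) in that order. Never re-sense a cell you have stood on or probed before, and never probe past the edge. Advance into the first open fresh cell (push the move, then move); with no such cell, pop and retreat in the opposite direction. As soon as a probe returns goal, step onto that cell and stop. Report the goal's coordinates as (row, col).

-- 1. sense(dir=north) => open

-- 2. push(x=north) => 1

-- 3. move(dir=north) => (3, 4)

-- 4. sense(dir=north) => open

-- 5. push(x=north) => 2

-- 6. move(dir=north) => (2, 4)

-- 7. sense(dir=north) => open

-- 8. push(x=north) => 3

-- 9. move(dir=north) => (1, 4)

-- 10. sense(dir=north) => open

-- 11. push(x=north) => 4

-- 12. move(dir=north) => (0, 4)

-- 13. sense(dir=east) => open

-- 14. push(x=east) => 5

-- 15. move(dir=east) => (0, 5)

-- 16. sense(dir=east) => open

-- 17. push(x=east) => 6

-- 18. move(dir=east) => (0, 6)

-- 19. sense(dir=east) => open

-- 20. push(x=east) => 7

-- 21. move(dir=east) => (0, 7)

-- 22. sense(dir=east) => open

-- 23. push(x=east) => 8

-- 24. move(dir=east) => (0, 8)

-- 25. sense(dir=south) => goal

-- 26. move(dir=south) => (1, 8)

Answer: (1, 8)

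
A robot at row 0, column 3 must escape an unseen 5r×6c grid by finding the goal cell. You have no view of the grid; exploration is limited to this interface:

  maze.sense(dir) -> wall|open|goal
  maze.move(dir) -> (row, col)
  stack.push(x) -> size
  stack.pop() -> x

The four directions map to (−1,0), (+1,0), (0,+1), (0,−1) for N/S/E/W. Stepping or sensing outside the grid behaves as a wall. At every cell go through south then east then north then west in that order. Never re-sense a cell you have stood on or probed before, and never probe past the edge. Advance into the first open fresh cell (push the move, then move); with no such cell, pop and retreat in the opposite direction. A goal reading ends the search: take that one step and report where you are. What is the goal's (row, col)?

% sense(dir='south') => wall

% sense(dir='east') => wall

% sense(dir='west') => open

% push(x='west') => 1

% move(dir='west') => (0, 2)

% sense(dir='south') => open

% push(x='south') => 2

% move(dir='south') => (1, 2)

% sense(dir='south') => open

% push(x='south') => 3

% move(dir='south') => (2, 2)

% sense(dir='south') => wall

% sense(dir='east') => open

% push(x='east') => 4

% move(dir='east') => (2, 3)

% sense(dir='south') => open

% push(x='south') => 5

% move(dir='south') => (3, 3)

% sense(dir='south') => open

% push(x='south') => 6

% move(dir='south') => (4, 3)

% sense(dir='east') => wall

% sense(dir='west') => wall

% pop() => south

% move(dir='north') => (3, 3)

% sense(dir='east') => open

% push(x='east') => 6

% move(dir='east') => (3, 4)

% sense(dir='east') => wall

% sense(dir='north') => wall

% pop() => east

% move(dir='west') => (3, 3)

% pop() => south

% move(dir='north') => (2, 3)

% pop() => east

% move(dir='west') => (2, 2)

% sense(dir='west') => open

% push(x='west') => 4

% move(dir='west') => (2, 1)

% sense(dir='south') => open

% push(x='south') => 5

% move(dir='south') => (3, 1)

% sense(dir='south') => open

% push(x='south') => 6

% move(dir='south') => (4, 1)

% sense(dir='west') => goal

% move(dir='west') => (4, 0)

Answer: (4, 0)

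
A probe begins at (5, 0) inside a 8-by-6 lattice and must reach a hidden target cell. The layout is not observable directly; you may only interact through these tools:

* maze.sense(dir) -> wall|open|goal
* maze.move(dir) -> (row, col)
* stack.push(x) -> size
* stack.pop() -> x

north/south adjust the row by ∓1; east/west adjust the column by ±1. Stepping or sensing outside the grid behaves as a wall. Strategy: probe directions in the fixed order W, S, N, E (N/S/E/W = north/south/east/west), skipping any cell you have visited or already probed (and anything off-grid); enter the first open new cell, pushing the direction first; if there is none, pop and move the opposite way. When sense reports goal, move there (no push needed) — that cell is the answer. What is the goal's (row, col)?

·→ maze.sense(dir→south)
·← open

·→ stack.push(x→south)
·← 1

·→ maze.move(dir→south)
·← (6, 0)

·→ maze.sense(dir→south)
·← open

·→ stack.push(x→south)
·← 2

·→ maze.move(dir→south)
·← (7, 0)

·→ maze.sense(dir→east)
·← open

·→ stack.push(x→east)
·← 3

·→ maze.move(dir→east)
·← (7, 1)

·→ maze.sense(dir→north)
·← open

·→ stack.push(x→north)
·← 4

·→ maze.move(dir→north)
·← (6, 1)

·→ maze.sense(dir→north)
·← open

·→ stack.push(x→north)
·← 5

·→ maze.move(dir→north)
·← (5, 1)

·→ maze.sense(dir→north)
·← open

·→ stack.push(x→north)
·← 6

·→ maze.move(dir→north)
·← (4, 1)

·→ maze.sense(dir→west)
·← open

·→ stack.push(x→west)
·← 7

·→ maze.move(dir→west)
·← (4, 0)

·→ maze.sense(dir→north)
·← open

·→ stack.push(x→north)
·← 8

·→ maze.move(dir→north)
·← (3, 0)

·→ maze.sense(dir→north)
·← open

·→ stack.push(x→north)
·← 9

·→ maze.move(dir→north)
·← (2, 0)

·→ maze.sense(dir→north)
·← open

·→ stack.push(x→north)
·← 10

·→ maze.move(dir→north)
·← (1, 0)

·→ maze.sense(dir→north)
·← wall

·→ maze.sense(dir→east)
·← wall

·→ stack.pop()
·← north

·→ maze.move(dir→south)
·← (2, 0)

·→ maze.sense(dir→east)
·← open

·→ stack.push(x→east)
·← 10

·→ maze.move(dir→east)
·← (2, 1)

·→ maze.sense(dir→south)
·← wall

·→ maze.sense(dir→east)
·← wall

·→ stack.pop()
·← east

·→ maze.move(dir→west)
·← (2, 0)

·→ stack.pop()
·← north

·→ maze.move(dir→south)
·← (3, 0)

·→ stack.pop()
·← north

·→ maze.move(dir→south)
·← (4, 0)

·→ stack.pop()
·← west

·→ maze.move(dir→east)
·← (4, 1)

·→ maze.sense(dir→east)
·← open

·→ stack.push(x→east)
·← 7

·→ maze.move(dir→east)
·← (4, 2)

·→ maze.sense(dir→south)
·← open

·→ stack.push(x→south)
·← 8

·→ maze.move(dir→south)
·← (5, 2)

·→ maze.sense(dir→south)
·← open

·→ stack.push(x→south)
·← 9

·→ maze.move(dir→south)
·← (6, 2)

·→ maze.sense(dir→south)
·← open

·→ stack.push(x→south)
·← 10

·→ maze.move(dir→south)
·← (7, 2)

·→ maze.sense(dir→east)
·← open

·→ stack.push(x→east)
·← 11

·→ maze.move(dir→east)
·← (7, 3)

·→ maze.sense(dir→north)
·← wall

·→ maze.sense(dir→east)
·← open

·→ stack.push(x→east)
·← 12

·→ maze.move(dir→east)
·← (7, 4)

·→ maze.sense(dir→north)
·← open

·→ stack.push(x→north)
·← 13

·→ maze.move(dir→north)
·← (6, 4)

·→ maze.sense(dir→north)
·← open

·→ stack.push(x→north)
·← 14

·→ maze.move(dir→north)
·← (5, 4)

·→ maze.sense(dir→west)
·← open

·→ stack.push(x→west)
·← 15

·→ maze.move(dir→west)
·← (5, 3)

·→ maze.sense(dir→north)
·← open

·→ stack.push(x→north)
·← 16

·→ maze.move(dir→north)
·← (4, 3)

·→ maze.sense(dir→north)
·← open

·→ stack.push(x→north)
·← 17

·→ maze.move(dir→north)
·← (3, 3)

·→ maze.sense(dir→west)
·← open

·→ stack.push(x→west)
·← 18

·→ maze.move(dir→west)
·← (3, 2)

·→ stack.pop()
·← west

·→ maze.move(dir→east)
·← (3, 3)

·→ maze.sense(dir→north)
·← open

·→ stack.push(x→north)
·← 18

·→ maze.move(dir→north)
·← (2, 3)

·→ maze.sense(dir→north)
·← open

·→ stack.push(x→north)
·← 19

·→ maze.move(dir→north)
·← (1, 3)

·→ maze.sense(dir→west)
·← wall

·→ maze.sense(dir→north)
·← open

·→ stack.push(x→north)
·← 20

·→ maze.move(dir→north)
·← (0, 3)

·→ maze.sense(dir→west)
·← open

·→ stack.push(x→west)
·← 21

·→ maze.move(dir→west)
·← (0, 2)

·→ maze.sense(dir→west)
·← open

·→ stack.push(x→west)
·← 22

·→ maze.move(dir→west)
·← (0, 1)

·→ stack.pop()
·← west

·→ maze.move(dir→east)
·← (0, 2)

·→ stack.pop()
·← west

·→ maze.move(dir→east)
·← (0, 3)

·→ maze.sense(dir→east)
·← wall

·→ stack.pop()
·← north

·→ maze.move(dir→south)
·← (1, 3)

·→ maze.sense(dir→east)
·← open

·→ stack.push(x→east)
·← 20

·→ maze.move(dir→east)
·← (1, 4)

·→ maze.sense(dir→south)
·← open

·→ stack.push(x→south)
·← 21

·→ maze.move(dir→south)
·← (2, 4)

·→ maze.sense(dir→south)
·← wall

·→ maze.sense(dir→east)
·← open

·→ stack.push(x→east)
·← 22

·→ maze.move(dir→east)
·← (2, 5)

·→ maze.sense(dir→south)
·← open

·→ stack.push(x→south)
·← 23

·→ maze.move(dir→south)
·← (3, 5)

·→ maze.sense(dir→south)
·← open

·→ stack.push(x→south)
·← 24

·→ maze.move(dir→south)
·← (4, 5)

·→ maze.sense(dir→west)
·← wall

·→ maze.sense(dir→south)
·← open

·→ stack.push(x→south)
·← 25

·→ maze.move(dir→south)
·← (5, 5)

·→ maze.sense(dir→south)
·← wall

·→ stack.pop()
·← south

·→ maze.move(dir→north)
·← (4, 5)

·→ stack.pop()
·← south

·→ maze.move(dir→north)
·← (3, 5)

·→ stack.pop()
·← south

·→ maze.move(dir→north)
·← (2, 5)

·→ maze.sense(dir→north)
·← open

·→ stack.push(x→north)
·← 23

·→ maze.move(dir→north)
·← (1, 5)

·→ maze.sense(dir→north)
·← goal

·→ maze.move(dir→north)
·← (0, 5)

Answer: (0, 5)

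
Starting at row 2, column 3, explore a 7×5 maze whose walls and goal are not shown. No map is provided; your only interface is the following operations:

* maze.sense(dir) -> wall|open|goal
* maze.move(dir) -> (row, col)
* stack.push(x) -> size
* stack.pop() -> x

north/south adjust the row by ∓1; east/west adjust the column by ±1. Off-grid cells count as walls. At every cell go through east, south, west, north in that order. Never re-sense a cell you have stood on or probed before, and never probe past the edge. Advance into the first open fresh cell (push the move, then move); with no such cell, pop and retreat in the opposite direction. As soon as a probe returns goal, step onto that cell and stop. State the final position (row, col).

Now I run sense with dir: east, giving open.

I use push with x: east, giving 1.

Calling move with dir: east, and see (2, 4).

Now I run sense with dir: south, — result: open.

I call push with x: south, yielding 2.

Invoking move with dir: south, and see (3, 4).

I run sense with dir: south, — result: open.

I try push with x: south, giving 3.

Next I call move with dir: south, which returns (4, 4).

Next I call sense with dir: south, → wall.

Invoking sense with dir: west, giving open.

Invoking push with x: west, which returns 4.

Then move with dir: west, — result: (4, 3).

Then sense with dir: south, which returns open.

I call push with x: south, — result: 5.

Next I call move with dir: south, which returns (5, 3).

I call sense with dir: south, yielding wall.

I invoke sense with dir: west, and observe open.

Invoking push with x: west, and observe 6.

I call move with dir: west, — result: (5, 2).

I use sense with dir: south, and observe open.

I call push with x: south, and get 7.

Then move with dir: south, : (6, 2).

Next I call sense with dir: west, — result: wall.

Using pop, yielding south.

Now I run move with dir: north, and see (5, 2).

I use sense with dir: west, — result: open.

Calling push with x: west, and see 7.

Now I run move with dir: west, → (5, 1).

I invoke sense with dir: west, and see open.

I call push with x: west, giving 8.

I invoke move with dir: west, giving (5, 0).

I run sense with dir: south, and get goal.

Now I run move with dir: south, and observe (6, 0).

Answer: (6, 0)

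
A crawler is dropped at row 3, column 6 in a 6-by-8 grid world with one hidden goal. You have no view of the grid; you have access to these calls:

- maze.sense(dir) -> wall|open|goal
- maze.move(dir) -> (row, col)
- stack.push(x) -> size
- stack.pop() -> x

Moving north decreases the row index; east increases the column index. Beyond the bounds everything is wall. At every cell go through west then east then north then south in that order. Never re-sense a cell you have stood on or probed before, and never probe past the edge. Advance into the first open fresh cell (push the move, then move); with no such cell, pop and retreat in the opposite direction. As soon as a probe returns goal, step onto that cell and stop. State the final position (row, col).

Do: maze.sense[dir: west]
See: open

Do: stack.push[x: west]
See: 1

Do: maze.move[dir: west]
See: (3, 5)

Do: maze.sense[dir: west]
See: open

Do: stack.push[x: west]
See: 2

Do: maze.move[dir: west]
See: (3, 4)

Do: maze.sense[dir: west]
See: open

Do: stack.push[x: west]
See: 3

Do: maze.move[dir: west]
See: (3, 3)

Do: maze.sense[dir: west]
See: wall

Do: maze.sense[dir: north]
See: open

Do: stack.push[x: north]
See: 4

Do: maze.move[dir: north]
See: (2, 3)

Do: maze.sense[dir: west]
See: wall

Do: maze.sense[dir: east]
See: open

Do: stack.push[x: east]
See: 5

Do: maze.move[dir: east]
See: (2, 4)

Do: maze.sense[dir: east]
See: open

Do: stack.push[x: east]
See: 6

Do: maze.move[dir: east]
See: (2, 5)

Do: maze.sense[dir: east]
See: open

Do: stack.push[x: east]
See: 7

Do: maze.move[dir: east]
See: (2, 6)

Do: maze.sense[dir: east]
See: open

Do: stack.push[x: east]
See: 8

Do: maze.move[dir: east]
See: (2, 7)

Do: maze.sense[dir: north]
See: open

Do: stack.push[x: north]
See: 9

Do: maze.move[dir: north]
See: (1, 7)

Do: maze.sense[dir: west]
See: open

Do: stack.push[x: west]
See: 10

Do: maze.move[dir: west]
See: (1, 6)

Do: maze.sense[dir: west]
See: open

Do: stack.push[x: west]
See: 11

Do: maze.move[dir: west]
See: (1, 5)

Do: maze.sense[dir: west]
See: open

Do: stack.push[x: west]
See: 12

Do: maze.move[dir: west]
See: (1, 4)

Do: maze.sense[dir: west]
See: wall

Do: maze.sense[dir: north]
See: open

Do: stack.push[x: north]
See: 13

Do: maze.move[dir: north]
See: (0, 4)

Do: maze.sense[dir: west]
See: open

Do: stack.push[x: west]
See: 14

Do: maze.move[dir: west]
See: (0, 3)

Do: maze.sense[dir: west]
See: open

Do: stack.push[x: west]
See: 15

Do: maze.move[dir: west]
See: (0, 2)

Do: maze.sense[dir: west]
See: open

Do: stack.push[x: west]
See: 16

Do: maze.move[dir: west]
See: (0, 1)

Do: maze.sense[dir: west]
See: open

Do: stack.push[x: west]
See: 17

Do: maze.move[dir: west]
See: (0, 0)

Do: maze.sense[dir: south]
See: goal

Do: maze.move[dir: south]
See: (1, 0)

Answer: (1, 0)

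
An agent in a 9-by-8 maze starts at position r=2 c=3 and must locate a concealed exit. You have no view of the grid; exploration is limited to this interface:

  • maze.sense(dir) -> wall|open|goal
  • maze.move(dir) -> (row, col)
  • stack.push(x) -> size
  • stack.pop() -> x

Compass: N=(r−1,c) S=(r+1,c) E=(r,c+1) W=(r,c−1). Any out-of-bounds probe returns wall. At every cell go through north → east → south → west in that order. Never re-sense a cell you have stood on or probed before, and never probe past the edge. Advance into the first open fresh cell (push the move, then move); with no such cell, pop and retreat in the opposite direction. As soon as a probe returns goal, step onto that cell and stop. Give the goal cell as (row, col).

-> sense(dir→north)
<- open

-> push(x→north)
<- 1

-> move(dir→north)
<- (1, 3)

-> sense(dir→north)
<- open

-> push(x→north)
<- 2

-> move(dir→north)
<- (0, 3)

-> sense(dir→east)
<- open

-> push(x→east)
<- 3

-> move(dir→east)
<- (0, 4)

-> sense(dir→east)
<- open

-> push(x→east)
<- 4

-> move(dir→east)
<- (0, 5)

-> sense(dir→east)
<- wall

-> sense(dir→south)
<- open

-> push(x→south)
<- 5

-> move(dir→south)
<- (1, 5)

-> sense(dir→east)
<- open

-> push(x→east)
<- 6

-> move(dir→east)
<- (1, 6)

-> sense(dir→east)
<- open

-> push(x→east)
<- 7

-> move(dir→east)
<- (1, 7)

-> sense(dir→north)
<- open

-> push(x→north)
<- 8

-> move(dir→north)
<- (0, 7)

-> pop()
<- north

-> move(dir→south)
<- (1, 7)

-> sense(dir→south)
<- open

-> push(x→south)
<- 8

-> move(dir→south)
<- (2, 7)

-> sense(dir→south)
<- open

-> push(x→south)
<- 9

-> move(dir→south)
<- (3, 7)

-> sense(dir→south)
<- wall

-> sense(dir→west)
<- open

-> push(x→west)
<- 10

-> move(dir→west)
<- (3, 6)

-> sense(dir→north)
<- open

-> push(x→north)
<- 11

-> move(dir→north)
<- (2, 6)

-> sense(dir→west)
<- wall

-> pop()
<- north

-> move(dir→south)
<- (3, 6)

-> sense(dir→south)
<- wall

-> sense(dir→west)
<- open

-> push(x→west)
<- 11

-> move(dir→west)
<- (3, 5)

-> sense(dir→south)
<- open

-> push(x→south)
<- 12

-> move(dir→south)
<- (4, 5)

-> sense(dir→south)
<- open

-> push(x→south)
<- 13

-> move(dir→south)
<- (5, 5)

-> sense(dir→east)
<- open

-> push(x→east)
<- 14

-> move(dir→east)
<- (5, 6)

-> sense(dir→east)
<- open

-> push(x→east)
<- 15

-> move(dir→east)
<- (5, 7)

-> sense(dir→south)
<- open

-> push(x→south)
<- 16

-> move(dir→south)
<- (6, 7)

-> sense(dir→south)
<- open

-> push(x→south)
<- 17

-> move(dir→south)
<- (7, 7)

-> sense(dir→south)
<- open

-> push(x→south)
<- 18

-> move(dir→south)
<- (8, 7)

-> sense(dir→west)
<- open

-> push(x→west)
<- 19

-> move(dir→west)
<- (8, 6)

-> sense(dir→north)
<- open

-> push(x→north)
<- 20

-> move(dir→north)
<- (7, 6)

-> sense(dir→north)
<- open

-> push(x→north)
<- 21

-> move(dir→north)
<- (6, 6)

-> sense(dir→west)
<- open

-> push(x→west)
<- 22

-> move(dir→west)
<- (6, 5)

-> sense(dir→south)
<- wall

-> sense(dir→west)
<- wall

-> pop()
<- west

-> move(dir→east)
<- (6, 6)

-> pop()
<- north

-> move(dir→south)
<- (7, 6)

-> pop()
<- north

-> move(dir→south)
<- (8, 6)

-> sense(dir→west)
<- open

-> push(x→west)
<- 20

-> move(dir→west)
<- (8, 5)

-> sense(dir→west)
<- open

-> push(x→west)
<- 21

-> move(dir→west)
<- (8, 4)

-> sense(dir→north)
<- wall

-> sense(dir→west)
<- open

-> push(x→west)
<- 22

-> move(dir→west)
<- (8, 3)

-> sense(dir→north)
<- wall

-> sense(dir→west)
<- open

-> push(x→west)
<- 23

-> move(dir→west)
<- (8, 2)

-> sense(dir→north)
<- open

-> push(x→north)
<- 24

-> move(dir→north)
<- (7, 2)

-> sense(dir→north)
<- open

-> push(x→north)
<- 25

-> move(dir→north)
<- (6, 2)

-> sense(dir→north)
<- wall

-> sense(dir→east)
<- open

-> push(x→east)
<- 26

-> move(dir→east)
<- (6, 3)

-> sense(dir→north)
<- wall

-> pop()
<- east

-> move(dir→west)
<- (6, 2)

-> sense(dir→west)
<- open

-> push(x→west)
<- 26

-> move(dir→west)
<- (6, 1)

-> sense(dir→north)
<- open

-> push(x→north)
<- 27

-> move(dir→north)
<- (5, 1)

-> sense(dir→north)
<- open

-> push(x→north)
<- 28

-> move(dir→north)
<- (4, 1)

-> sense(dir→north)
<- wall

-> sense(dir→east)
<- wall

-> sense(dir→west)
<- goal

-> move(dir→west)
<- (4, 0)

Answer: (4, 0)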